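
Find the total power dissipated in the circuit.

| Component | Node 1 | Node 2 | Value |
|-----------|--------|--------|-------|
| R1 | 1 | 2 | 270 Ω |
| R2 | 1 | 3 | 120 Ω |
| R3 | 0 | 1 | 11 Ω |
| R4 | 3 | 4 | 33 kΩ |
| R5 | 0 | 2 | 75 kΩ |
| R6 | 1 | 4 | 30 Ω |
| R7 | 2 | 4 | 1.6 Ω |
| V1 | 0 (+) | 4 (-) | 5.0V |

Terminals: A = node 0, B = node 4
Nodal analysis, taking node 4 as the 0 V reference.
Source V1 fixes V_0 = 5 V.
KCL at each unknown node (sum of currents leaving = 0; resistances in Ω):
  Node 1: (V_1 - V_2)/270 + (V_1 - V_3)/120 + (V_1 - 5)/11 + (V_1 - 0)/30 = 0
  Node 2: (V_2 - V_1)/270 + (V_2 - 5)/75000 + (V_2 - 0)/1.6 = 0
  Node 3: (V_3 - V_1)/120 + (V_3 - 0)/33000 = 0
Collecting terms (coefficients in siemens):
  0.1363·V_1 - 0.003704·V_2 - 0.008333·V_3 = 0.4545
  0.6287·V_2 - 0.003704·V_1 = 0.00006667
  0.008364·V_3 - 0.008333·V_1 = 0
Solving these 3 simultaneous equations (Gaussian elimination) gives:
  V_1 = 3.552 V, V_2 = 0.02103 V, V_3 = 3.54 V
Power in each resistor, P = (ΔV)²/R:
  P_R1 = (3.552 - 0.02103)²/270 = 0.04619 W
  P_R2 = (3.552 - 3.54)²/120 = 0.000001381 W
  P_R3 = (5 - 3.552)²/11 = 0.1905 W
  P_R4 = (3.54 - 0)²/33000 = 0.0003796 W
  P_R5 = (5 - 0.02103)²/75000 = 0.0003305 W
  P_R6 = (3.552 - 0)²/30 = 0.4207 W
  P_R7 = (0.02103 - 0)²/1.6 = 0.0002765 W
P_total = P_R1 + P_R2 + P_R3 + P_R4 + P_R5 + P_R6 + P_R7 = 0.6583 W

Final answer: 0.6583 W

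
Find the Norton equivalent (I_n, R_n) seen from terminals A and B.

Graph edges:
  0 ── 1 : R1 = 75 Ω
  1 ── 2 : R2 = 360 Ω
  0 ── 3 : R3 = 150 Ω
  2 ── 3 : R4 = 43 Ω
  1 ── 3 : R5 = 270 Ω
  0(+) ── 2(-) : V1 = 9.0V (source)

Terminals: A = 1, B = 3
Find the Thévenin equivalent first; then I_n = V_th/R_th and R_n = R_th.
Step 1 — V_th is the open-circuit voltage V_A - V_B (nothing connected across the terminals).
Nodal analysis, taking node 2 as the 0 V reference.
Source V1 fixes V_0 = 9 V.
KCL at each unknown node (sum of currents leaving = 0; resistances in Ω):
  Node 1: (V_1 - 9)/75 + (V_1 - 0)/360 + (V_1 - V_3)/270 = 0
  Node 3: (V_3 - 9)/150 + (V_3 - 0)/43 + (V_3 - V_1)/270 = 0
Collecting terms (coefficients in siemens):
  0.01981·V_1 - 0.003704·V_3 = 0.12
  0.03363·V_3 - 0.003704·V_1 = 0.06
Determinant D = (0.01981)(0.03363) - (-0.003704)(-0.003704) = 0.0006526
V_1 = [(0.12)(0.03363) - (-0.003704)(0.06)]/D = 6.524 V
V_3 = [(0.01981)(0.06) - (0.12)(-0.003704)]/D = 2.503 V
V_th = V_1 - V_3 = 6.524 - 2.503 = 4.021 V
Step 2 — R_th: zero the source — replace V1 by a short circuit (node 2 merges into node 0) — and find the resistance seen between A (node 1) and B (node 3).
Reduce the network between node 1 (A) and node 3 (B) by series/parallel combination:
  Rp1 = R1 ‖ R2 (parallel, both between nodes 0 and 1) = 1/(1/75 + 1/360) = 62.07 Ω
  Rp2 = R3 ‖ R4 (parallel, both between nodes 0 and 3) = 1/(1/150 + 1/43) = 33.42 Ω
  Rs1 = Rp1 + Rp2 (series, joined only at node 0) = 62.07 + 33.42 = 95.49 Ω
  Rp3 = R5 ‖ Rs1 (parallel, both between nodes 1 and 3) = 1/(1/270 + 1/95.49) = 70.54 Ω
R_th = 70.54 Ω
I_n = V_th/R_th = 4.021/70.54 = 0.057 A, and R_n = R_th = 70.54 Ω

Final answer: I_n = 0.057 A, R_n = 70.54 Ω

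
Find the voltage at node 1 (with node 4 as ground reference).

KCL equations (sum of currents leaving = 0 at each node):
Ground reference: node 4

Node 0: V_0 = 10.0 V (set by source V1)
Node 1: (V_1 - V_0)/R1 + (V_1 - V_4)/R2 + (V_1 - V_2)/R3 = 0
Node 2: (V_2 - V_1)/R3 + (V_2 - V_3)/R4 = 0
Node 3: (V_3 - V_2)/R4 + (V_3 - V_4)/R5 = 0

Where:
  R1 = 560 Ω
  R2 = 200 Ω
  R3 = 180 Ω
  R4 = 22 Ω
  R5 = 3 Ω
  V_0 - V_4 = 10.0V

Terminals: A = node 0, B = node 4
Nodal analysis, taking node 4 as the 0 V reference.
Source V1 fixes V_0 = 10 V.
KCL at each unknown node (sum of currents leaving = 0; resistances in Ω):
  Node 1: (V_1 - 10)/560 + (V_1 - 0)/200 + (V_1 - V_2)/180 = 0
  Node 2: (V_2 - V_1)/180 + (V_2 - V_3)/22 = 0
  Node 3: (V_3 - V_2)/22 + (V_3 - 0)/3 = 0
Collecting terms (coefficients in siemens):
  0.01234·V_1 - 0.005556·V_2 = 0.01786
  0.05101·V_2 - 0.005556·V_1 - 0.04545·V_3 = 0
  0.3788·V_3 - 0.04545·V_2 = 0
Solving these 3 simultaneous equations (Gaussian elimination) gives:
  V_1 = 1.531 V, V_2 = 0.1867 V, V_3 = 0.0224 V
The requested potential is V_1 = 1.531 V.

Final answer: V_1 = 1.531 V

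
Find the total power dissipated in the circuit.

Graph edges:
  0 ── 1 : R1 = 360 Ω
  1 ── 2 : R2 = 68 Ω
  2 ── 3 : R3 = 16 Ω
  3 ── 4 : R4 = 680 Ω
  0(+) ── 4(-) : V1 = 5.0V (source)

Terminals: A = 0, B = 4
Nodal analysis, taking node 4 as the 0 V reference.
Source V1 fixes V_0 = 5 V.
KCL at each unknown node (sum of currents leaving = 0; resistances in Ω):
  Node 1: (V_1 - 5)/360 + (V_1 - V_2)/68 = 0
  Node 2: (V_2 - V_1)/68 + (V_2 - V_3)/16 = 0
  Node 3: (V_3 - V_2)/16 + (V_3 - 0)/680 = 0
Collecting terms (coefficients in siemens):
  0.01748·V_1 - 0.01471·V_2 = 0.01389
  0.07721·V_2 - 0.01471·V_1 - 0.0625·V_3 = 0
  0.06397·V_3 - 0.0625·V_2 = 0
Solving these 3 simultaneous equations (Gaussian elimination) gives:
  V_1 = 3.399 V, V_2 = 3.096 V, V_3 = 3.025 V
Power in each resistor, P = (ΔV)²/R:
  P_R1 = (5 - 3.399)²/360 = 0.007124 W
  P_R2 = (3.399 - 3.096)²/68 = 0.001346 W
  P_R3 = (3.096 - 3.025)²/16 = 0.0003166 W
  P_R4 = (3.025 - 0)²/680 = 0.01346 W
P_total = P_R1 + P_R2 + P_R3 + P_R4 = 0.02224 W

Final answer: 0.02224 W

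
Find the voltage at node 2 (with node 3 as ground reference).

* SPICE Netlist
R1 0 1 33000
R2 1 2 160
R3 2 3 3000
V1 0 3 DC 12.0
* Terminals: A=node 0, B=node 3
Nodal analysis, taking node 3 as the 0 V reference.
Source V1 fixes V_0 = 12 V.
KCL at each unknown node (sum of currents leaving = 0; resistances in Ω):
  Node 1: (V_1 - 12)/33000 + (V_1 - V_2)/160 = 0
  Node 2: (V_2 - V_1)/160 + (V_2 - 0)/3000 = 0
Collecting terms (coefficients in siemens):
  0.00628·V_1 - 0.00625·V_2 = 0.0003636
  0.006583·V_2 - 0.00625·V_1 = 0
Determinant D = (0.00628)(0.006583) - (-0.00625)(-0.00625) = 0.000002283
V_1 = [(0.0003636)(0.006583) - (-0.00625)(0)]/D = 1.049 V
V_2 = [(0.00628)(0) - (0.0003636)(-0.00625)]/D = 0.9956 V
The requested potential is V_2 = 0.9956 V.

Final answer: V_2 = 0.9956 V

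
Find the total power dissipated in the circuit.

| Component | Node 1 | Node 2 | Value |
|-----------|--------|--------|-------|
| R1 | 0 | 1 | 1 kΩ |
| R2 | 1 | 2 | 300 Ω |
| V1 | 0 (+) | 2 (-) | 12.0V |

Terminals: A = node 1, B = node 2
Nodal analysis, taking node 2 as the 0 V reference.
Source V1 fixes V_0 = 12 V.
KCL at each unknown node (sum of currents leaving = 0; resistances in Ω):
  Node 1: (V_1 - 12)/1000 + (V_1 - 0)/300 = 0
Collecting terms: 0.004333 × V_1 = 0.012  =>  V_1 = 2.769 V
Power in each resistor, P = (ΔV)²/R:
  P_R1 = (12 - 2.769)²/1000 = 0.08521 W
  P_R2 = (2.769 - 0)²/300 = 0.02556 W
P_total = P_R1 + P_R2 = 0.1108 W

Final answer: 0.1108 W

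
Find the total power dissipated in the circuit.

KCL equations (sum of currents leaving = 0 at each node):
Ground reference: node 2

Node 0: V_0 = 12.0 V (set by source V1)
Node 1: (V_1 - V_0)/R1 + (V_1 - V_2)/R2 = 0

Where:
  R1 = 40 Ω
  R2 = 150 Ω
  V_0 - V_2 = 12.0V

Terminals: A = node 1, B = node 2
Nodal analysis, taking node 2 as the 0 V reference.
Source V1 fixes V_0 = 12 V.
KCL at each unknown node (sum of currents leaving = 0; resistances in Ω):
  Node 1: (V_1 - 12)/40 + (V_1 - 0)/150 = 0
Collecting terms: 0.03167 × V_1 = 0.3  =>  V_1 = 9.474 V
Power in each resistor, P = (ΔV)²/R:
  P_R1 = (12 - 9.474)²/40 = 0.1596 W
  P_R2 = (9.474 - 0)²/150 = 0.5983 W
P_total = P_R1 + P_R2 = 0.7579 W

Final answer: 0.7579 W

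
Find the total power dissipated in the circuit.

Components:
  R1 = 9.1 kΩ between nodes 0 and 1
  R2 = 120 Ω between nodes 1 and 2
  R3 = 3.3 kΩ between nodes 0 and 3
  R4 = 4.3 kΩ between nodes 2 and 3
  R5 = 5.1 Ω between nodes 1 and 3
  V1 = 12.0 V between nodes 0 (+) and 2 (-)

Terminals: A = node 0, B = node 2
Nodal analysis, taking node 2 as the 0 V reference.
Source V1 fixes V_0 = 12 V.
KCL at each unknown node (sum of currents leaving = 0; resistances in Ω):
  Node 1: (V_1 - 12)/9100 + (V_1 - 0)/120 + (V_1 - V_3)/5.1 = 0
  Node 3: (V_3 - 12)/3300 + (V_3 - 0)/4300 + (V_3 - V_1)/5.1 = 0
Collecting terms (coefficients in siemens):
  0.2045·V_1 - 0.1961·V_3 = 0.001319
  0.1966·V_3 - 0.1961·V_1 = 0.003636
Determinant D = (0.2045)(0.1966) - (-0.1961)(-0.1961) = 0.001765
V_1 = [(0.001319)(0.1966) - (-0.1961)(0.003636)]/D = 0.5508 V
V_3 = [(0.2045)(0.003636) - (0.001319)(-0.1961)]/D = 0.5678 V
Power in each resistor, P = (ΔV)²/R:
  P_R1 = (12 - 0.5508)²/9100 = 0.0144 W
  P_R2 = (0.5508 - 0)²/120 = 0.002529 W
  P_R3 = (12 - 0.5678)²/3300 = 0.0396 W
  P_R4 = (0 - 0.5678)²/4300 = 0.00007499 W
  P_R5 = (0.5508 - 0.5678)²/5.1 = 0.00005663 W
P_total = P_R1 + P_R2 + P_R3 + P_R4 + P_R5 = 0.05667 W

Final answer: 0.05667 W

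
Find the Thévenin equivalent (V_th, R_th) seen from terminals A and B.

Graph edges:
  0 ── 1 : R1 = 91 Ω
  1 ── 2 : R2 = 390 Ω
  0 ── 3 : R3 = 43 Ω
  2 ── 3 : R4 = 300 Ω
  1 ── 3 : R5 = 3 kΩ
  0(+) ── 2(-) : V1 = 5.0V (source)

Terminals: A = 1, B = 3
Step 1 — V_th is the open-circuit voltage V_A - V_B (nothing connected across the terminals).
Nodal analysis, taking node 2 as the 0 V reference.
Source V1 fixes V_0 = 5 V.
KCL at each unknown node (sum of currents leaving = 0; resistances in Ω):
  Node 1: (V_1 - 5)/91 + (V_1 - 0)/390 + (V_1 - V_3)/3000 = 0
  Node 3: (V_3 - 5)/43 + (V_3 - 0)/300 + (V_3 - V_1)/3000 = 0
Collecting terms (coefficients in siemens):
  0.01389·V_1 - 0.0003333·V_3 = 0.05495
  0.02692·V_3 - 0.0003333·V_1 = 0.1163
Determinant D = (0.01389)(0.02692) - (-0.0003333)(-0.0003333) = 0.0003737
V_1 = [(0.05495)(0.02692) - (-0.0003333)(0.1163)]/D = 4.062 V
V_3 = [(0.01389)(0.1163) - (0.05495)(-0.0003333)]/D = 4.369 V
V_th = V_1 - V_3 = 4.062 - 4.369 = -0.3077 V
Step 2 — R_th: zero the source — replace V1 by a short circuit (node 2 merges into node 0) — and find the resistance seen between A (node 1) and B (node 3).
Reduce the network between node 1 (A) and node 3 (B) by series/parallel combination:
  Rp1 = R1 ‖ R2 (parallel, both between nodes 0 and 1) = 1/(1/91 + 1/390) = 73.78 Ω
  Rp2 = R3 ‖ R4 (parallel, both between nodes 0 and 3) = 1/(1/43 + 1/300) = 37.61 Ω
  Rs1 = Rp1 + Rp2 (series, joined only at node 0) = 73.78 + 37.61 = 111.4 Ω
  Rp3 = R5 ‖ Rs1 (parallel, both between nodes 1 and 3) = 1/(1/3000 + 1/111.4) = 107.4 Ω
R_th = 107.4 Ω

Final answer: V_th = -0.3077 V, R_th = 107.4 Ω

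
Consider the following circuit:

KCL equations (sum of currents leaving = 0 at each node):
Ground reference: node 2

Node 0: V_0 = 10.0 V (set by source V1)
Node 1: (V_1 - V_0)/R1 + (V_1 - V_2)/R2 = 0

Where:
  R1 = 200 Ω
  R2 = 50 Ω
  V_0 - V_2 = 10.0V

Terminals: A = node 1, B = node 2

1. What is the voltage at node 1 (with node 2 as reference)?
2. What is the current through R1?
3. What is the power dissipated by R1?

Nodal analysis, taking node 2 as the 0 V reference.
Source V1 fixes V_0 = 10 V.
KCL at each unknown node (sum of currents leaving = 0; resistances in Ω):
  Node 1: (V_1 - 10)/200 + (V_1 - 0)/50 = 0
Collecting terms: 0.025 × V_1 = 0.05  =>  V_1 = 2 V
Part 1:
  Read off the nodal solution: V_1 = 2 V
Part 2:
  I_R1 = (V_0 - V_1)/R1 = (10 - 2)/200 = 0.04 A
  Magnitude: I_R1 = 0.04 A
Part 3:
  I_R1 = (V_0 - V_1)/R1 = (10 - 2)/200 = 0.04 A
  P_R1 = I_R1² × R1 = (0.04)² × 200 = 0.32 W

Final answers:
1. V_1 = 2 V
2. I_R1 = 0.04 A
3. P_R1 = 0.32 W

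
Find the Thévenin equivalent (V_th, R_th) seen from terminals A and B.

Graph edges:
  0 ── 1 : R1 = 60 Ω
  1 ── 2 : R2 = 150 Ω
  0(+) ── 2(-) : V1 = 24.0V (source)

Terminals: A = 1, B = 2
Step 1 — V_th is the open-circuit voltage V_A - V_B (nothing connected across the terminals).
Nodal analysis, taking node 2 as the 0 V reference.
Source V1 fixes V_0 = 24 V.
KCL at each unknown node (sum of currents leaving = 0; resistances in Ω):
  Node 1: (V_1 - 24)/60 + (V_1 - 0)/150 = 0
Collecting terms: 0.02333 × V_1 = 0.4  =>  V_1 = 17.14 V
V_th = V_1 - V_2 = 17.14 - 0 = 17.14 V
Step 2 — R_th: zero the source — replace V1 by a short circuit (node 2 merges into node 0) — and find the resistance seen between A (node 1) and B (node 0).
Reduce the network between node 1 (A) and node 0 (B) by series/parallel combination:
  Rp1 = R1 ‖ R2 (parallel, both between nodes 0 and 1) = 1/(1/60 + 1/150) = 42.86 Ω
R_th = 42.86 Ω

Final answer: V_th = 17.14 V, R_th = 42.86 Ω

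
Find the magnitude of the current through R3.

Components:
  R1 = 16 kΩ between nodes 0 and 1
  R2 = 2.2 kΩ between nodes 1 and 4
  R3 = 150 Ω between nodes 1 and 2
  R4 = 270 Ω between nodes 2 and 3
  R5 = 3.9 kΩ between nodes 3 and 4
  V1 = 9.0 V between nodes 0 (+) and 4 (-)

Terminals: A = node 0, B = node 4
Nodal analysis, taking node 4 as the 0 V reference.
Source V1 fixes V_0 = 9 V.
KCL at each unknown node (sum of currents leaving = 0; resistances in Ω):
  Node 1: (V_1 - 9)/16000 + (V_1 - 0)/2200 + (V_1 - V_2)/150 = 0
  Node 2: (V_2 - V_1)/150 + (V_2 - V_3)/270 = 0
  Node 3: (V_3 - V_2)/270 + (V_3 - 0)/3900 = 0
Collecting terms (coefficients in siemens):
  0.007184·V_1 - 0.006667·V_2 = 0.0005625
  0.01037·V_2 - 0.006667·V_1 - 0.003704·V_3 = 0
  0.00396·V_3 - 0.003704·V_2 = 0
Solving these 3 simultaneous equations (Gaussian elimination) gives:
  V_1 = 0.7515 V, V_2 = 0.7254 V, V_3 = 0.6784 V
I_R3 = (V_1 - V_2)/R3 = (0.7515 - 0.7254)/150 = 0.000174 A
|I_R3| = 0.000174 A

Final answer: |I_R3| = 0.000174 A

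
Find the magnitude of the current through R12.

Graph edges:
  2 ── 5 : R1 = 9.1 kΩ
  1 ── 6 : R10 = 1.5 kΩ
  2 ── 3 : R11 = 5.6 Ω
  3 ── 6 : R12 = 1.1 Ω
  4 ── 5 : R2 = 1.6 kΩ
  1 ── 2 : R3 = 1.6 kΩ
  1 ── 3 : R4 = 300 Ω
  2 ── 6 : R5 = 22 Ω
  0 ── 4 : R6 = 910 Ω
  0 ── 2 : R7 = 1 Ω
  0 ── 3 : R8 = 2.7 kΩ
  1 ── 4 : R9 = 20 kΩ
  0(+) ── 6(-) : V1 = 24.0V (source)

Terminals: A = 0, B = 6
Nodal analysis, taking node 6 as the 0 V reference.
Source V1 fixes V_0 = 24 V.
KCL at each unknown node (sum of currents leaving = 0; resistances in Ω):
  Node 1: (V_1 - V_2)/1600 + (V_1 - V_3)/300 + (V_1 - V_4)/20000 + (V_1 - 0)/1500 = 0
  Node 2: (V_2 - V_5)/9100 + (V_2 - V_1)/1600 + (V_2 - 0)/22 + (V_2 - 24)/1 + (V_2 - V_3)/5.6 = 0
  Node 3: (V_3 - V_1)/300 + (V_3 - 24)/2700 + (V_3 - V_2)/5.6 + (V_3 - 0)/1.1 = 0
  Node 4: (V_4 - V_5)/1600 + (V_4 - 24)/910 + (V_4 - V_1)/20000 = 0
  Node 5: (V_5 - V_2)/9100 + (V_5 - V_4)/1600 = 0
Collecting terms (coefficients in siemens):
  0.004675·V_1 - 0.000625·V_2 - 0.003333·V_3 - 0.00005·V_4 = 0
  1.225·V_2 - 0.000625·V_1 - 0.1786·V_3 - 0.0001099·V_5 = 24
  1.091·V_3 - 0.003333·V_1 - 0.1786·V_2 = 0.008889
  0.001774·V_4 - 0.00005·V_1 - 0.000625·V_5 = 0.02637
  0.0007349·V_5 - 0.0001099·V_2 - 0.000625·V_4 = 0
Solving these 5 simultaneous equations (Gaussian elimination) gives:
  V_1 = 5.291 V, V_2 = 20.08 V, V_3 = 3.31 V, V_4 = 22.95 V
  V_5 = 22.52 V
I_R12 = (V_3 - V_6)/R12 = (3.31 - 0)/1.1 = 3.009 A
|I_R12| = 3.009 A

Final answer: |I_R12| = 3.009 A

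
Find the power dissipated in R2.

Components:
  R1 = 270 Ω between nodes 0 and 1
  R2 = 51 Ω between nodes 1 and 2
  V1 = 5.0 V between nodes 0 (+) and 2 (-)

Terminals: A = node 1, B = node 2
Nodal analysis, taking node 2 as the 0 V reference.
Source V1 fixes V_0 = 5 V.
KCL at each unknown node (sum of currents leaving = 0; resistances in Ω):
  Node 1: (V_1 - 5)/270 + (V_1 - 0)/51 = 0
Collecting terms: 0.02331 × V_1 = 0.01852  =>  V_1 = 0.7944 V
I_R2 = (V_1 - V_2)/R2 = (0.7944 - 0)/51 = 0.01558 A
P_R2 = I_R2² × R2 = (0.01558)² × 51 = 0.01237 W

Final answer: 0.01237 W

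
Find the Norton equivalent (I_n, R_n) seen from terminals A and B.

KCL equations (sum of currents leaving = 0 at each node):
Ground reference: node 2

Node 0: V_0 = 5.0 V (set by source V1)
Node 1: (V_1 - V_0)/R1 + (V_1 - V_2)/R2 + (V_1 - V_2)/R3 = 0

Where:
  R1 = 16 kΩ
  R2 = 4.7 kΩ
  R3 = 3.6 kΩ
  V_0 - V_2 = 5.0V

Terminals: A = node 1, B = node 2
Find the Thévenin equivalent first; then I_n = V_th/R_th and R_n = R_th.
Step 1 — V_th is the open-circuit voltage V_A - V_B (nothing connected across the terminals).
Nodal analysis, taking node 2 as the 0 V reference.
Source V1 fixes V_0 = 5 V.
KCL at each unknown node (sum of currents leaving = 0; resistances in Ω):
  Node 1: (V_1 - 5)/16000 + (V_1 - 0)/4700 + (V_1 - 0)/3600 = 0
Collecting terms: 0.000553 × V_1 = 0.0003125  =>  V_1 = 0.5651 V
V_th = V_1 - V_2 = 0.5651 - 0 = 0.5651 V
Step 2 — R_th: zero the source — replace V1 by a short circuit (node 2 merges into node 0) — and find the resistance seen between A (node 1) and B (node 0).
Reduce the network between node 1 (A) and node 0 (B) by series/parallel combination:
  Rp1 = R1 ‖ R2 ‖ R3 (parallel, all between nodes 0 and 1) = 1/(1/16000 + 1/4700 + 1/3600) = 1808 Ω
R_th = 1.808 kΩ
I_n = V_th/R_th = 0.5651/1808 = 0.0003125 A, and R_n = R_th = 1.808 kΩ

Final answer: I_n = 0.0003125 A, R_n = 1.808 kΩ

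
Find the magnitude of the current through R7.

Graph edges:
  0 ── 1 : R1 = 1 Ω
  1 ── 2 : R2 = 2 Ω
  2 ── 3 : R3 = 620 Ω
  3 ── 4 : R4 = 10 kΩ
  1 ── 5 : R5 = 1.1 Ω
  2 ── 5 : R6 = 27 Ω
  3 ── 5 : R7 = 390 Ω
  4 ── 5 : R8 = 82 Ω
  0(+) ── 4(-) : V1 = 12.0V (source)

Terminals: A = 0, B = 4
Nodal analysis, taking node 4 as the 0 V reference.
Source V1 fixes V_0 = 12 V.
KCL at each unknown node (sum of currents leaving = 0; resistances in Ω):
  Node 1: (V_1 - 12)/1 + (V_1 - V_2)/2 + (V_1 - V_5)/1.1 = 0
  Node 2: (V_2 - V_1)/2 + (V_2 - V_3)/620 + (V_2 - V_5)/27 = 0
  Node 3: (V_3 - V_2)/620 + (V_3 - 0)/10000 + (V_3 - V_5)/390 = 0
  Node 5: (V_5 - V_1)/1.1 + (V_5 - V_2)/27 + (V_5 - V_3)/390 + (V_5 - 0)/82 = 0
Collecting terms (coefficients in siemens):
  2.409·V_1 - 0.5·V_2 - 0.9091·V_5 = 12
  0.5386·V_2 - 0.5·V_1 - 0.001613·V_3 - 0.03704·V_5 = 0
  0.004277·V_3 - 0.001613·V_2 - 0.002564·V_5 = 0
  0.9609·V_5 - 0.9091·V_1 - 0.03704·V_2 - 0.002564·V_3 = 0
Solving these 4 simultaneous equations (Gaussian elimination) gives:
  V_1 = 11.86 V, V_2 = 11.84 V, V_3 = 11.48 V, V_5 = 11.7 V
I_R7 = (V_3 - V_5)/R7 = (11.48 - 11.7)/390 = -0.000566 A
|I_R7| = 0.000566 A

Final answer: |I_R7| = 0.000566 A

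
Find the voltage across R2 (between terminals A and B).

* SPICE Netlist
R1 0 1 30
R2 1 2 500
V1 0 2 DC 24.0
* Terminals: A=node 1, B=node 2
R1 and R2 are in series across V1 (node 0 → node 1 → node 2), and the output A–B is taken across R2, so this is a voltage divider.
Series current: I = V1/(R1 + R2) = 24/(30 + 500) = 24/530 = 0.04528 A
V_R2 = I × R2 = V1 × R2/(R1 + R2) = 24 × 500/530 = 22.64 V

Final answer: 22.64 V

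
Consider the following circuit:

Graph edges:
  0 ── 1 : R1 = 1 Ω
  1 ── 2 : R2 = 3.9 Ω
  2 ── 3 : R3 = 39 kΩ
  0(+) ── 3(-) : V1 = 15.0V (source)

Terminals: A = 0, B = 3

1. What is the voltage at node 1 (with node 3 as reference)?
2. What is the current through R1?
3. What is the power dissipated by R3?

Nodal analysis, taking node 3 as the 0 V reference.
Source V1 fixes V_0 = 15 V.
KCL at each unknown node (sum of currents leaving = 0; resistances in Ω):
  Node 1: (V_1 - 15)/1 + (V_1 - V_2)/3.9 = 0
  Node 2: (V_2 - V_1)/3.9 + (V_2 - 0)/39000 = 0
Collecting terms (coefficients in siemens):
  1.256·V_1 - 0.2564·V_2 = 15
  0.2564·V_2 - 0.2564·V_1 = 0
Determinant D = (1.256)(0.2564) - (-0.2564)(-0.2564) = 0.2564
V_1 = [(15)(0.2564) - (-0.2564)(0)]/D = 15 V
V_2 = [(1.256)(0) - (15)(-0.2564)]/D = 15 V
Part 1:
  Read off the nodal solution: V_1 = 15 V
Part 2:
  I_R1 = (V_0 - V_1)/R1 = (15 - 15)/1 = 0.0003846 A
  Magnitude: I_R1 = 0.0003846 A
Part 3:
  I_R3 = (V_2 - V_3)/R3 = (15 - 0)/39000 = 0.0003846 A
  P_R3 = I_R3² × R3 = (0.0003846)² × 39000 = 0.005768 W

Final answers:
1. V_1 = 15 V
2. I_R1 = 0.0003846 A
3. P_R3 = 0.005768 W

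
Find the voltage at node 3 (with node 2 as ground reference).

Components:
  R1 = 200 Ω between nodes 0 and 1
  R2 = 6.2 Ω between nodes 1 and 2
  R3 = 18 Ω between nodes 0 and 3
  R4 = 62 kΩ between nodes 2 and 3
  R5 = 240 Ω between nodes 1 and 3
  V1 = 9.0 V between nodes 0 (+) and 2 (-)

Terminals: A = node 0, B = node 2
Nodal analysis, taking node 2 as the 0 V reference.
Source V1 fixes V_0 = 9 V.
KCL at each unknown node (sum of currents leaving = 0; resistances in Ω):
  Node 1: (V_1 - 9)/200 + (V_1 - 0)/6.2 + (V_1 - V_3)/240 = 0
  Node 3: (V_3 - 9)/18 + (V_3 - 0)/62000 + (V_3 - V_1)/240 = 0
Collecting terms (coefficients in siemens):
  0.1705·V_1 - 0.004167·V_3 = 0.045
  0.05974·V_3 - 0.004167·V_1 = 0.5
Determinant D = (0.1705)(0.05974) - (-0.004167)(-0.004167) = 0.01017
V_1 = [(0.045)(0.05974) - (-0.004167)(0.5)]/D = 0.4694 V
V_3 = [(0.1705)(0.5) - (0.045)(-0.004167)]/D = 8.403 V
The requested potential is V_3 = 8.403 V.

Final answer: V_3 = 8.403 V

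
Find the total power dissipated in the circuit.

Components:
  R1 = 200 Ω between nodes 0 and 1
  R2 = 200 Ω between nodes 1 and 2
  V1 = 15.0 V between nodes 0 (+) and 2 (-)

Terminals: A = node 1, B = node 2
Nodal analysis, taking node 2 as the 0 V reference.
Source V1 fixes V_0 = 15 V.
KCL at each unknown node (sum of currents leaving = 0; resistances in Ω):
  Node 1: (V_1 - 15)/200 + (V_1 - 0)/200 = 0
Collecting terms: 0.01 × V_1 = 0.075  =>  V_1 = 7.5 V
Power in each resistor, P = (ΔV)²/R:
  P_R1 = (15 - 7.5)²/200 = 0.2812 W
  P_R2 = (7.5 - 0)²/200 = 0.2812 W
P_total = P_R1 + P_R2 = 0.5625 W

Final answer: 0.5625 W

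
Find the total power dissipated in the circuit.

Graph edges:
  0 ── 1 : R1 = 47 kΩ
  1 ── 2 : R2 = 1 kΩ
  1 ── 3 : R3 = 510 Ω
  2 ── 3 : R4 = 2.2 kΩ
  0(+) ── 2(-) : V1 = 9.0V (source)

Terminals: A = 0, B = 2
Nodal analysis, taking node 2 as the 0 V reference.
Source V1 fixes V_0 = 9 V.
KCL at each unknown node (sum of currents leaving = 0; resistances in Ω):
  Node 1: (V_1 - 9)/47000 + (V_1 - 0)/1000 + (V_1 - V_3)/510 = 0
  Node 3: (V_3 - V_1)/510 + (V_3 - 0)/2200 = 0
Collecting terms (coefficients in siemens):
  0.002982·V_1 - 0.001961·V_3 = 0.0001915
  0.002415·V_3 - 0.001961·V_1 = 0
Determinant D = (0.002982)(0.002415) - (-0.001961)(-0.001961) = 0.000003358
V_1 = [(0.0001915)(0.002415) - (-0.001961)(0)]/D = 0.1377 V
V_3 = [(0.002982)(0) - (0.0001915)(-0.001961)]/D = 0.1118 V
Power in each resistor, P = (ΔV)²/R:
  P_R1 = (9 - 0.1377)²/47000 = 0.001671 W
  P_R2 = (0.1377 - 0)²/1000 = 0.00001897 W
  P_R3 = (0.1377 - 0.1118)²/510 = 0.000001317 W
  P_R4 = (0 - 0.1118)²/2200 = 0.000005683 W
P_total = P_R1 + P_R2 + P_R3 + P_R4 = 0.001697 W

Final answer: 0.001697 W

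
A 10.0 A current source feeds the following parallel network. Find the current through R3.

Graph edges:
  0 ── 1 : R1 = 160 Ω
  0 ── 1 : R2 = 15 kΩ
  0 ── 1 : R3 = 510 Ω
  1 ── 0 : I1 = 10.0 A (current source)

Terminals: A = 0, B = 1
All resistors sit directly between nodes 0 and 1, so they are in parallel and share one voltage V; the full source current 10 A splits among them.
1/R_par = 1/160 + 1/15000 + 1/510 = 0.008277 S  =>  R_par = 120.8 Ω
V = I × R_par = 10 × 120.8 = 1208 V
I_R3 = V/R3 = 1208/510 = 2.369 A

Final answer: 2.369 A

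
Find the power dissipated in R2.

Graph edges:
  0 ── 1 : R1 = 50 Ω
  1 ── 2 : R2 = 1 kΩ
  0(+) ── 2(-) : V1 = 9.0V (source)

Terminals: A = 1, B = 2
Nodal analysis, taking node 2 as the 0 V reference.
Source V1 fixes V_0 = 9 V.
KCL at each unknown node (sum of currents leaving = 0; resistances in Ω):
  Node 1: (V_1 - 9)/50 + (V_1 - 0)/1000 = 0
Collecting terms: 0.021 × V_1 = 0.18  =>  V_1 = 8.571 V
I_R2 = (V_1 - V_2)/R2 = (8.571 - 0)/1000 = 0.008571 A
P_R2 = I_R2² × R2 = (0.008571)² × 1000 = 0.07347 W

Final answer: 0.07347 W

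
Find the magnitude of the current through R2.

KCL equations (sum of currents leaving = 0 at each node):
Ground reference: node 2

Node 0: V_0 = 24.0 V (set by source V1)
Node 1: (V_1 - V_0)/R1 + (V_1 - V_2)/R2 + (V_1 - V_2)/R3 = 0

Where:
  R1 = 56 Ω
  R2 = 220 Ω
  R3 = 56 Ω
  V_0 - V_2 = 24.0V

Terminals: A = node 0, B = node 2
Nodal analysis, taking node 2 as the 0 V reference.
Source V1 fixes V_0 = 24 V.
KCL at each unknown node (sum of currents leaving = 0; resistances in Ω):
  Node 1: (V_1 - 24)/56 + (V_1 - 0)/220 + (V_1 - 0)/56 = 0
Collecting terms: 0.04026 × V_1 = 0.4286  =>  V_1 = 10.65 V
I_R2 = (V_1 - V_2)/R2 = (10.65 - 0)/220 = 0.04839 A
|I_R2| = 0.04839 A

Final answer: |I_R2| = 0.04839 A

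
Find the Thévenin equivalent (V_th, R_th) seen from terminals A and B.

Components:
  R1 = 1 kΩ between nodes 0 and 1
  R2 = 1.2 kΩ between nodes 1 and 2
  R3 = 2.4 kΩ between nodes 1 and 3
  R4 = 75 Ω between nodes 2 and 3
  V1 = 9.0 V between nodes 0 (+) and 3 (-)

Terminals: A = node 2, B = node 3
Step 1 — V_th is the open-circuit voltage V_A - V_B (nothing connected across the terminals).
Nodal analysis, taking node 3 as the 0 V reference.
Source V1 fixes V_0 = 9 V.
KCL at each unknown node (sum of currents leaving = 0; resistances in Ω):
  Node 1: (V_1 - 9)/1000 + (V_1 - V_2)/1200 + (V_1 - 0)/2400 = 0
  Node 2: (V_2 - V_1)/1200 + (V_2 - 0)/75 = 0
Collecting terms (coefficients in siemens):
  0.00225·V_1 - 0.0008333·V_2 = 0.009
  0.01417·V_2 - 0.0008333·V_1 = 0
Determinant D = (0.00225)(0.01417) - (-0.0008333)(-0.0008333) = 0.00003118
V_1 = [(0.009)(0.01417) - (-0.0008333)(0)]/D = 4.089 V
V_2 = [(0.00225)(0) - (0.009)(-0.0008333)]/D = 0.2405 V
V_th = V_2 - V_3 = 0.2405 - 0 = 0.2405 V
Step 2 — R_th: zero the source — replace V1 by a short circuit (node 3 merges into node 0) — and find the resistance seen between A (node 2) and B (node 0).
Reduce the network between node 2 (A) and node 0 (B) by series/parallel combination:
  Rp1 = R1 ‖ R3 (parallel, both between nodes 0 and 1) = 1/(1/1000 + 1/2400) = 705.9 Ω
  Rs1 = R2 + Rp1 (series, joined only at node 1) = 1200 + 705.9 = 1906 Ω
  Rp2 = R4 ‖ Rs1 (parallel, both between nodes 0 and 2) = 1/(1/75 + 1/1906) = 72.16 Ω
R_th = 72.16 Ω

Final answer: V_th = 0.2405 V, R_th = 72.16 Ω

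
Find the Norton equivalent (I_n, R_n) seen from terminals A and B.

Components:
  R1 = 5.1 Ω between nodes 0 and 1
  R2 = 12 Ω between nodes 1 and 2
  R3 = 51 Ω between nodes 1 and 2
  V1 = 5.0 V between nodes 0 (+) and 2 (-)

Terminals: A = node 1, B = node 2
Find the Thévenin equivalent first; then I_n = V_th/R_th and R_n = R_th.
Step 1 — V_th is the open-circuit voltage V_A - V_B (nothing connected across the terminals).
Nodal analysis, taking node 2 as the 0 V reference.
Source V1 fixes V_0 = 5 V.
KCL at each unknown node (sum of currents leaving = 0; resistances in Ω):
  Node 1: (V_1 - 5)/5.1 + (V_1 - 0)/12 + (V_1 - 0)/51 = 0
Collecting terms: 0.299 × V_1 = 0.9804  =>  V_1 = 3.279 V
V_th = V_1 - V_2 = 3.279 - 0 = 3.279 V
Step 2 — R_th: zero the source — replace V1 by a short circuit (node 2 merges into node 0) — and find the resistance seen between A (node 1) and B (node 0).
Reduce the network between node 1 (A) and node 0 (B) by series/parallel combination:
  Rp1 = R1 ‖ R2 ‖ R3 (parallel, all between nodes 0 and 1) = 1/(1/5.1 + 1/12 + 1/51) = 3.344 Ω
R_th = 3.344 Ω
I_n = V_th/R_th = 3.279/3.344 = 0.9804 A, and R_n = R_th = 3.344 Ω

Final answer: I_n = 0.9804 A, R_n = 3.344 Ω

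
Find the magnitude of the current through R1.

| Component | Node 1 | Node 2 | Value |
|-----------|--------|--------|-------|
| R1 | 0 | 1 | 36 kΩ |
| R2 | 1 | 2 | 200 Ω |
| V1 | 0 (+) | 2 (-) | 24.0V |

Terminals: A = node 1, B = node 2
Nodal analysis, taking node 2 as the 0 V reference.
Source V1 fixes V_0 = 24 V.
KCL at each unknown node (sum of currents leaving = 0; resistances in Ω):
  Node 1: (V_1 - 24)/36000 + (V_1 - 0)/200 = 0
Collecting terms: 0.005028 × V_1 = 0.0006667  =>  V_1 = 0.1326 V
I_R1 = (V_0 - V_1)/R1 = (24 - 0.1326)/36000 = 0.000663 A
|I_R1| = 0.000663 A

Final answer: |I_R1| = 0.000663 A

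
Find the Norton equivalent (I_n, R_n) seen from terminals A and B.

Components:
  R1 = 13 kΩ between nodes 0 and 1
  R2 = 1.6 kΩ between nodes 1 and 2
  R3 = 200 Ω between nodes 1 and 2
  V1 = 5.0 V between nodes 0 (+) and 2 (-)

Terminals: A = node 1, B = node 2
Find the Thévenin equivalent first; then I_n = V_th/R_th and R_n = R_th.
Step 1 — V_th is the open-circuit voltage V_A - V_B (nothing connected across the terminals).
Nodal analysis, taking node 2 as the 0 V reference.
Source V1 fixes V_0 = 5 V.
KCL at each unknown node (sum of currents leaving = 0; resistances in Ω):
  Node 1: (V_1 - 5)/13000 + (V_1 - 0)/1600 + (V_1 - 0)/200 = 0
Collecting terms: 0.005702 × V_1 = 0.0003846  =>  V_1 = 0.06745 V
V_th = V_1 - V_2 = 0.06745 - 0 = 0.06745 V
Step 2 — R_th: zero the source — replace V1 by a short circuit (node 2 merges into node 0) — and find the resistance seen between A (node 1) and B (node 0).
Reduce the network between node 1 (A) and node 0 (B) by series/parallel combination:
  Rp1 = R1 ‖ R2 ‖ R3 (parallel, all between nodes 0 and 1) = 1/(1/13000 + 1/1600 + 1/200) = 175.4 Ω
R_th = 175.4 Ω
I_n = V_th/R_th = 0.06745/175.4 = 0.0003846 A, and R_n = R_th = 175.4 Ω

Final answer: I_n = 0.0003846 A, R_n = 175.4 Ω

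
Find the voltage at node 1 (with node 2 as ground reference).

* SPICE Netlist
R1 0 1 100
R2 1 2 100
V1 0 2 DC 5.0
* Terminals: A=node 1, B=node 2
Nodal analysis, taking node 2 as the 0 V reference.
Source V1 fixes V_0 = 5 V.
KCL at each unknown node (sum of currents leaving = 0; resistances in Ω):
  Node 1: (V_1 - 5)/100 + (V_1 - 0)/100 = 0
Collecting terms: 0.02 × V_1 = 0.05  =>  V_1 = 2.5 V
The requested potential is V_1 = 2.5 V.

Final answer: V_1 = 2.5 V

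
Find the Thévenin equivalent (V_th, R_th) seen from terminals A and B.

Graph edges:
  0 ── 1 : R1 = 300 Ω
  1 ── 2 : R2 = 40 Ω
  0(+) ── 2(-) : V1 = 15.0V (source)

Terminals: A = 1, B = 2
Step 1 — V_th is the open-circuit voltage V_A - V_B (nothing connected across the terminals).
Nodal analysis, taking node 2 as the 0 V reference.
Source V1 fixes V_0 = 15 V.
KCL at each unknown node (sum of currents leaving = 0; resistances in Ω):
  Node 1: (V_1 - 15)/300 + (V_1 - 0)/40 = 0
Collecting terms: 0.02833 × V_1 = 0.05  =>  V_1 = 1.765 V
V_th = V_1 - V_2 = 1.765 - 0 = 1.765 V
Step 2 — R_th: zero the source — replace V1 by a short circuit (node 2 merges into node 0) — and find the resistance seen between A (node 1) and B (node 0).
Reduce the network between node 1 (A) and node 0 (B) by series/parallel combination:
  Rp1 = R1 ‖ R2 (parallel, both between nodes 0 and 1) = 1/(1/300 + 1/40) = 35.29 Ω
R_th = 35.29 Ω

Final answer: V_th = 1.765 V, R_th = 35.29 Ω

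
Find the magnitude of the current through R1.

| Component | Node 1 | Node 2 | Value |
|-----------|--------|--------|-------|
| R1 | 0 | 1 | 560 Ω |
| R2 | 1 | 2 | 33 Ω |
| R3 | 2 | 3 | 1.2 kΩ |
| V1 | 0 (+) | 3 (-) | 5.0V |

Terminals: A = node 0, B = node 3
Nodal analysis, taking node 3 as the 0 V reference.
Source V1 fixes V_0 = 5 V.
KCL at each unknown node (sum of currents leaving = 0; resistances in Ω):
  Node 1: (V_1 - 5)/560 + (V_1 - V_2)/33 = 0
  Node 2: (V_2 - V_1)/33 + (V_2 - 0)/1200 = 0
Collecting terms (coefficients in siemens):
  0.03209·V_1 - 0.0303·V_2 = 0.008929
  0.03114·V_2 - 0.0303·V_1 = 0
Determinant D = (0.03209)(0.03114) - (-0.0303)(-0.0303) = 0.00008085
V_1 = [(0.008929)(0.03114) - (-0.0303)(0)]/D = 3.438 V
V_2 = [(0.03209)(0) - (0.008929)(-0.0303)]/D = 3.346 V
I_R1 = (V_0 - V_1)/R1 = (5 - 3.438)/560 = 0.002789 A
|I_R1| = 0.002789 A

Final answer: |I_R1| = 0.002789 A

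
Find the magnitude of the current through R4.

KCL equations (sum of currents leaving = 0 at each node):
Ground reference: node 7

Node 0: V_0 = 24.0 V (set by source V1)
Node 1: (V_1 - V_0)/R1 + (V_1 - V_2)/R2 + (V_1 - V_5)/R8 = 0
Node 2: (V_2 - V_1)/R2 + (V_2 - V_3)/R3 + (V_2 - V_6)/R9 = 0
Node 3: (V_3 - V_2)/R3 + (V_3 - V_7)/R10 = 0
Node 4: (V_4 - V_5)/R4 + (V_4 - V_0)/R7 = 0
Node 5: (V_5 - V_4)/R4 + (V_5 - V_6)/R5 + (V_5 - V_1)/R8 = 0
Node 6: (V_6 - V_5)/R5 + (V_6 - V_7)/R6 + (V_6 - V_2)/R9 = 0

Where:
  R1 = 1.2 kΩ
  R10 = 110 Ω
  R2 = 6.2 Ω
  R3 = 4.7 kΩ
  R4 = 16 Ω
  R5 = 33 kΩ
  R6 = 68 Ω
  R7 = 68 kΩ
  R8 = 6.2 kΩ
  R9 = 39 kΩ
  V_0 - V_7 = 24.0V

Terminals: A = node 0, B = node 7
Nodal analysis, taking node 7 as the 0 V reference.
Source V1 fixes V_0 = 24 V.
KCL at each unknown node (sum of currents leaving = 0; resistances in Ω):
  Node 1: (V_1 - 24)/1200 + (V_1 - V_2)/6.2 + (V_1 - V_5)/6200 = 0
  Node 2: (V_2 - V_1)/6.2 + (V_2 - V_3)/4700 + (V_2 - V_6)/39000 = 0
  Node 3: (V_3 - V_2)/4700 + (V_3 - 0)/110 = 0
  Node 4: (V_4 - V_5)/16 + (V_4 - 24)/68000 = 0
  Node 5: (V_5 - V_4)/16 + (V_5 - V_6)/33000 + (V_5 - V_1)/6200 = 0
  Node 6: (V_6 - V_5)/33000 + (V_6 - 0)/68 + (V_6 - V_2)/39000 = 0
Collecting terms (coefficients in siemens):
  0.1623·V_1 - 0.1613·V_2 - 0.0001613·V_5 = 0.02
  0.1615·V_2 - 0.1613·V_1 - 0.0002128·V_3 - 0.00002564·V_6 = 0
  0.009304·V_3 - 0.0002128·V_2 = 0
  0.06251·V_4 - 0.0625·V_5 = 0.0003529
  0.06269·V_5 - 0.0001613·V_1 - 0.0625·V_4 - 0.0000303·V_6 = 0
  0.01476·V_6 - 0.00002564·V_2 - 0.0000303·V_5 = 0
Solving these 6 simultaneous equations (Gaussian elimination) gives:
  V_1 = 18.41 V, V_2 = 18.38 V, V_3 = 0.4203 V, V_4 = 16.11 V
  V_5 = 16.11 V, V_6 = 0.065 V
I_R4 = (V_4 - V_5)/R4 = (16.11 - 16.11)/16 = 0.000116 A
|I_R4| = 0.000116 A

Final answer: |I_R4| = 0.000116 A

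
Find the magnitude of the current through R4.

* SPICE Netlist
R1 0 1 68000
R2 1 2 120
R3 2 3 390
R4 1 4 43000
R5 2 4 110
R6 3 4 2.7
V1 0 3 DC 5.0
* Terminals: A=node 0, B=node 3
Nodal analysis, taking node 3 as the 0 V reference.
Source V1 fixes V_0 = 5 V.
KCL at each unknown node (sum of currents leaving = 0; resistances in Ω):
  Node 1: (V_1 - 5)/68000 + (V_1 - V_2)/120 + (V_1 - V_4)/43000 = 0
  Node 2: (V_2 - V_1)/120 + (V_2 - 0)/390 + (V_2 - V_4)/110 = 0
  Node 4: (V_4 - V_1)/43000 + (V_4 - V_2)/110 + (V_4 - 0)/2.7 = 0
Collecting terms (coefficients in siemens):
  0.008371·V_1 - 0.008333·V_2 - 0.00002326·V_4 = 0.00007353
  0.01999·V_2 - 0.008333·V_1 - 0.009091·V_4 = 0
  0.3795·V_4 - 0.00002326·V_1 - 0.009091·V_2 = 0
Solving these 3 simultaneous equations (Gaussian elimination) gives:
  V_1 = 0.01513 V, V_2 = 0.00638 V, V_4 = 0.0001538 V
I_R4 = (V_1 - V_4)/R4 = (0.01513 - 0.0001538)/43000 = 0.0000003484 A
|I_R4| = 0.0000003484 A

Final answer: |I_R4| = 3.484e-07 A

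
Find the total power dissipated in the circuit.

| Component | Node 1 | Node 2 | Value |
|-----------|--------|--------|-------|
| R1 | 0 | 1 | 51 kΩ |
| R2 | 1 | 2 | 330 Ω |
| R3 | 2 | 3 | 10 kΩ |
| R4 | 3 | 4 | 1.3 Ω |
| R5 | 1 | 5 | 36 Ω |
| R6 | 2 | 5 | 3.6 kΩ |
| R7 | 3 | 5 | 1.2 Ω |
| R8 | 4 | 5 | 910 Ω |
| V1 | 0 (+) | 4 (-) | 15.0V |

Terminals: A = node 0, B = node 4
Nodal analysis, taking node 4 as the 0 V reference.
Source V1 fixes V_0 = 15 V.
KCL at each unknown node (sum of currents leaving = 0; resistances in Ω):
  Node 1: (V_1 - 15)/51000 + (V_1 - V_2)/330 + (V_1 - V_5)/36 = 0
  Node 2: (V_2 - V_1)/330 + (V_2 - V_3)/10000 + (V_2 - V_5)/3600 = 0
  Node 3: (V_3 - V_2)/10000 + (V_3 - 0)/1.3 + (V_3 - V_5)/1.2 = 0
  Node 5: (V_5 - V_1)/36 + (V_5 - V_2)/3600 + (V_5 - V_3)/1.2 + (V_5 - 0)/910 = 0
Collecting terms (coefficients in siemens):
  0.03083·V_1 - 0.00303·V_2 - 0.02778·V_5 = 0.0002941
  0.003408·V_2 - 0.00303·V_1 - 0.0001·V_3 - 0.0002778·V_5 = 0
  1.603·V_3 - 0.0001·V_2 - 0.8333·V_5 = 0
  0.8625·V_5 - 0.02778·V_1 - 0.0002778·V_2 - 0.8333·V_3 = 0
Solving these 4 simultaneous equations (Gaussian elimination) gives:
  V_1 = 0.01118 V, V_2 = 0.01002 V, V_3 = 0.000381 V, V_5 = 0.0007316 V
Power in each resistor, P = (ΔV)²/R:
  P_R1 = (15 - 0.01118)²/51000 = 0.004405 W
  P_R2 = (0.01118 - 0.01002)²/330 = 0.000000004141 W
  P_R3 = (0.01002 - 0.000381)²/10000 = 0.000000009282 W
  P_R4 = (0.000381 - 0)²/1.3 = 0.0000001117 W
  P_R5 = (0.01118 - 0.0007316)²/36 = 0.000003035 W
  P_R6 = (0.01002 - 0.0007316)²/3600 = 0.00000002394 W
  P_R7 = (0.000381 - 0.0007316)²/1.2 = 0.0000001024 W
  P_R8 = (0 - 0.0007316)²/910 = 0.0000000005881 W
P_total = P_R1 + P_R2 + P_R3 + P_R4 + P_R5 + P_R6 + P_R7 + P_R8 = 0.004408 W

Final answer: 0.004408 W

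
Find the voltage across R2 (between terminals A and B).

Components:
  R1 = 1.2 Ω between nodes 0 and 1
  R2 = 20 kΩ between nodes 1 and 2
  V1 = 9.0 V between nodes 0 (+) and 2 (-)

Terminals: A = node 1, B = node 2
R1 and R2 are in series across V1 (node 0 → node 1 → node 2), and the output A–B is taken across R2, so this is a voltage divider.
Series current: I = V1/(R1 + R2) = 9/(1.2 + 20000) = 9/20000 = 0.00045 A
V_R2 = I × R2 = V1 × R2/(R1 + R2) = 9 × 20000/20000 = 8.999 V

Final answer: 8.999 V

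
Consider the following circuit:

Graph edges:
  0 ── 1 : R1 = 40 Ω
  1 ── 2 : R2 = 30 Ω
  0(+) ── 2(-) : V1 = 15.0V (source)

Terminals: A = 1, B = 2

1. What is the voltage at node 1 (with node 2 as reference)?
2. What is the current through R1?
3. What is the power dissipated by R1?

Nodal analysis, taking node 2 as the 0 V reference.
Source V1 fixes V_0 = 15 V.
KCL at each unknown node (sum of currents leaving = 0; resistances in Ω):
  Node 1: (V_1 - 15)/40 + (V_1 - 0)/30 = 0
Collecting terms: 0.05833 × V_1 = 0.375  =>  V_1 = 6.429 V
Part 1:
  Read off the nodal solution: V_1 = 6.429 V
Part 2:
  I_R1 = (V_0 - V_1)/R1 = (15 - 6.429)/40 = 0.2143 A
  Magnitude: I_R1 = 0.2143 A
Part 3:
  I_R1 = (V_0 - V_1)/R1 = (15 - 6.429)/40 = 0.2143 A
  P_R1 = I_R1² × R1 = (0.2143)² × 40 = 1.837 W

Final answers:
1. V_1 = 6.429 V
2. I_R1 = 0.2143 A
3. P_R1 = 1.837 W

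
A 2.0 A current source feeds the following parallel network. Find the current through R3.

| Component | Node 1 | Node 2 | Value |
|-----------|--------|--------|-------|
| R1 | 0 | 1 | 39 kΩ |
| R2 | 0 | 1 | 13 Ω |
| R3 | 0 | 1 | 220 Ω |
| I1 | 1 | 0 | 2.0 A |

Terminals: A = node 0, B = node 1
All resistors sit directly between nodes 0 and 1, so they are in parallel and share one voltage V; the full source current 2 A splits among them.
1/R_par = 1/39000 + 1/13 + 1/220 = 0.08149 S  =>  R_par = 12.27 Ω
V = I × R_par = 2 × 12.27 = 24.54 V
I_R3 = V/R3 = 24.54/220 = 0.1116 A

Final answer: 0.1116 A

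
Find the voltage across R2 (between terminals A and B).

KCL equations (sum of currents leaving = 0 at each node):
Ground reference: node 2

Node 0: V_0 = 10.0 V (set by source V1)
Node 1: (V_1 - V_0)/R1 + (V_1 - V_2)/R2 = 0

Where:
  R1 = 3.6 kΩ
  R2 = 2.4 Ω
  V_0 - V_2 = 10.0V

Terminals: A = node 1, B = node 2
R1 and R2 are in series across V1 (node 0 → node 1 → node 2), and the output A–B is taken across R2, so this is a voltage divider.
Series current: I = V1/(R1 + R2) = 10/(3600 + 2.4) = 10/3602 = 0.002776 A
V_R2 = I × R2 = V1 × R2/(R1 + R2) = 10 × 2.4/3602 = 0.006662 V

Final answer: 0.006662 V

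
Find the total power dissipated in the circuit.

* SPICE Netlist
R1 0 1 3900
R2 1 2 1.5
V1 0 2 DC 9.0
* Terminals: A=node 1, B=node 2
Nodal analysis, taking node 2 as the 0 V reference.
Source V1 fixes V_0 = 9 V.
KCL at each unknown node (sum of currents leaving = 0; resistances in Ω):
  Node 1: (V_1 - 9)/3900 + (V_1 - 0)/1.5 = 0
Collecting terms: 0.6669 × V_1 = 0.002308  =>  V_1 = 0.00346 V
Power in each resistor, P = (ΔV)²/R:
  P_R1 = (9 - 0.00346)²/3900 = 0.02075 W
  P_R2 = (0.00346 - 0)²/1.5 = 0.000007982 W
P_total = P_R1 + P_R2 = 0.02076 W

Final answer: 0.02076 W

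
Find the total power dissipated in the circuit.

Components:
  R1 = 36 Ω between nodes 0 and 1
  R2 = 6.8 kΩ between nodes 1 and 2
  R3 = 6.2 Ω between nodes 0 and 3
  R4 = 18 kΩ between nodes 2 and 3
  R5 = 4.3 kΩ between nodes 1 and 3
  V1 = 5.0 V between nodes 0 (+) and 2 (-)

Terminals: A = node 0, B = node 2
Nodal analysis, taking node 2 as the 0 V reference.
Source V1 fixes V_0 = 5 V.
KCL at each unknown node (sum of currents leaving = 0; resistances in Ω):
  Node 1: (V_1 - 5)/36 + (V_1 - 0)/6800 + (V_1 - V_3)/4300 = 0
  Node 3: (V_3 - 5)/6.2 + (V_3 - 0)/18000 + (V_3 - V_1)/4300 = 0
Collecting terms (coefficients in siemens):
  0.02816·V_1 - 0.0002326·V_3 = 0.1389
  0.1616·V_3 - 0.0002326·V_1 = 0.8065
Determinant D = (0.02816)(0.1616) - (-0.0002326)(-0.0002326) = 0.00455
V_1 = [(0.1389)(0.1616) - (-0.0002326)(0.8065)]/D = 4.974 V
V_3 = [(0.02816)(0.8065) - (0.1389)(-0.0002326)]/D = 4.998 V
Power in each resistor, P = (ΔV)²/R:
  P_R1 = (5 - 4.974)²/36 = 0.00001896 W
  P_R2 = (4.974 - 0)²/6800 = 0.003638 W
  P_R3 = (5 - 4.998)²/6.2 = 0.0000004978 W
  P_R4 = (0 - 4.998)²/18000 = 0.001388 W
  P_R5 = (4.974 - 4.998)²/4300 = 0.0000001381 W
P_total = P_R1 + P_R2 + P_R3 + P_R4 + P_R5 = 0.005046 W

Final answer: 0.005046 W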